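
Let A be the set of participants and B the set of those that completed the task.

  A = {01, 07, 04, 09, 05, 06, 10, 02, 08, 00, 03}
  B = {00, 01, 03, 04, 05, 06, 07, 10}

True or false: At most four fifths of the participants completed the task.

True

'At most four fifths of the participants completed the task' holds iff |A ∩ B| / |A| ≤ 4/5.
A (the restrictor) = {01, 07, 04, 09, 05, 06, 10, 02, 08, 00, 03}, |A| = 11.
A ∩ B = {01, 07, 04, 05, 06, 10, 00, 03}, so |A ∩ B| = 8.
A ∖ B = {09, 02, 08}, so |A ∖ B| = 3.
|A ∩ B|/|A| = 8/11, so the statement is true.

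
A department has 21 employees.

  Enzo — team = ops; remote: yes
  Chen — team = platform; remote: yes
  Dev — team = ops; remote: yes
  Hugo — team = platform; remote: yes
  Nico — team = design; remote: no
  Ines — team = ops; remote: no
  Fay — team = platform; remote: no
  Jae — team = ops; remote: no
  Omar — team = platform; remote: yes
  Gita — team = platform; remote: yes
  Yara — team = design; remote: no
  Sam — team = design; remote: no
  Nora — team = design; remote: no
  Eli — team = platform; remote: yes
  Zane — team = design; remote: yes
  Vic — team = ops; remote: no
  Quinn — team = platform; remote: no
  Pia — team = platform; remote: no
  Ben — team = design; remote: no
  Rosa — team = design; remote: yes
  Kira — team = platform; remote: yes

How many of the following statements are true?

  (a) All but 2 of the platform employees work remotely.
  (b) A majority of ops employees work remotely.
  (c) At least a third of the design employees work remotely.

0

(a) platform: |A| = 9, |A ∩ B| = 6; needs |A ∖ B| = 2 — false.
(b) ops: |A| = 5, |A ∩ B| = 2; needs |A ∩ B| > |A ∖ B| — false.
(c) design: |A| = 7, |A ∩ B| = 2; needs |A ∩ B| / |A| ≥ 1/3 — false.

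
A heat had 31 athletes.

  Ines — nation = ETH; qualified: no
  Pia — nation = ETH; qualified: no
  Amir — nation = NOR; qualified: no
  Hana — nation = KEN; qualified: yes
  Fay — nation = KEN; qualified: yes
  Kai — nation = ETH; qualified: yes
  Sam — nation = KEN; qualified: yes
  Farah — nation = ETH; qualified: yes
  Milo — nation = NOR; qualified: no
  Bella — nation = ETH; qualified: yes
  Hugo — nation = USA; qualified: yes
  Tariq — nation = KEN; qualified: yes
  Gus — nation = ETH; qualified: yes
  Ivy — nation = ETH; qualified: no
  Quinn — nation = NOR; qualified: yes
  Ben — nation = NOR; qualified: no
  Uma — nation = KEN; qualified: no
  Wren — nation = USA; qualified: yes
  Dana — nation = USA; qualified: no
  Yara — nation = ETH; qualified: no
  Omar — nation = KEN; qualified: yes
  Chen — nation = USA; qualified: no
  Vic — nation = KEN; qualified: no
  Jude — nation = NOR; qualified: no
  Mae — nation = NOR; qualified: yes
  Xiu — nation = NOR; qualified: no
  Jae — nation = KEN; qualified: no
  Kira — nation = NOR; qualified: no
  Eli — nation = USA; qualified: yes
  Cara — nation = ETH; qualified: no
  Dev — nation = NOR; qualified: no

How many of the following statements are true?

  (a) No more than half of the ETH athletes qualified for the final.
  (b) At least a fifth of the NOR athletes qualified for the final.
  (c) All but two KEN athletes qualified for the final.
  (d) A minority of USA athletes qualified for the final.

2

(a) ETH: |A| = 9, |A ∩ B| = 4; needs |A ∩ B| ≤ |A ∖ B| — true.
(b) NOR: |A| = 9, |A ∩ B| = 2; needs |A ∩ B| / |A| ≥ 1/5 — true.
(c) KEN: |A| = 8, |A ∩ B| = 5; needs |A ∖ B| = 2 — false.
(d) USA: |A| = 5, |A ∩ B| = 3; needs |A ∩ B| < |A ∖ B| — false.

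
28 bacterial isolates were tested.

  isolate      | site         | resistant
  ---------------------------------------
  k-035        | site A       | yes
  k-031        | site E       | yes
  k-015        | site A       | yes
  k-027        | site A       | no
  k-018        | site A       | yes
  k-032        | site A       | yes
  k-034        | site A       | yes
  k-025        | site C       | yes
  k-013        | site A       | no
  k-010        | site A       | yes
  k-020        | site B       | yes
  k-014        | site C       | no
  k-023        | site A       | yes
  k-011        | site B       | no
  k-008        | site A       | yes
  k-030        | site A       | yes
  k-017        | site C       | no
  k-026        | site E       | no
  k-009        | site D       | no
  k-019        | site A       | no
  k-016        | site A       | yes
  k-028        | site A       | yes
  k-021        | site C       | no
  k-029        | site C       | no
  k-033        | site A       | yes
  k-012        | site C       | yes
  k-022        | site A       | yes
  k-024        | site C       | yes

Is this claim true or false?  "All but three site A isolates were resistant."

True

'All but three site A isolates were resistant' holds iff |A ∖ B| = 3.
|A| = 16, |A ∩ B| = 13, |A ∖ B| = 3.
|A ∖ B| = 3, so the statement is true.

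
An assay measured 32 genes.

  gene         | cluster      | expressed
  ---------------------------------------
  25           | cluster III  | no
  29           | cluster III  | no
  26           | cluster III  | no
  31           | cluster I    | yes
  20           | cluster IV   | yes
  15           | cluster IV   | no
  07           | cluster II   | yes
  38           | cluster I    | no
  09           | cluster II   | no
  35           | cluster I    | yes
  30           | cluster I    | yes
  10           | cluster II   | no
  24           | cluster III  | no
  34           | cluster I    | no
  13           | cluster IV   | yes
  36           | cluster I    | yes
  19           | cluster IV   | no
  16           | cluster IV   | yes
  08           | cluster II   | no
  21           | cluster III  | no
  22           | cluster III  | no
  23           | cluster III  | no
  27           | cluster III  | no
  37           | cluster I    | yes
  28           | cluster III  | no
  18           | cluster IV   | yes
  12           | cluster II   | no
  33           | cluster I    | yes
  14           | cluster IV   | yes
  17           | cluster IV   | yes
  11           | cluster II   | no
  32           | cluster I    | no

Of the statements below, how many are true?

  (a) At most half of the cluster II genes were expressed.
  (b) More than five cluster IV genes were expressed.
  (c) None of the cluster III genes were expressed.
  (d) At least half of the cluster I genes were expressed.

4

(a) cluster II: |A| = 6, |A ∩ B| = 1; needs |A ∩ B| ≤ |A ∖ B| — true.
(b) cluster IV: |A| = 8, |A ∩ B| = 6; needs |A ∩ B| > 5 — true.
(c) cluster III: |A| = 9, |A ∩ B| = 0; needs A ∩ B = ∅ (|A ∩ B| = 0) — true.
(d) cluster I: |A| = 9, |A ∩ B| = 6; needs |A ∩ B| ≥ |A ∖ B| — true.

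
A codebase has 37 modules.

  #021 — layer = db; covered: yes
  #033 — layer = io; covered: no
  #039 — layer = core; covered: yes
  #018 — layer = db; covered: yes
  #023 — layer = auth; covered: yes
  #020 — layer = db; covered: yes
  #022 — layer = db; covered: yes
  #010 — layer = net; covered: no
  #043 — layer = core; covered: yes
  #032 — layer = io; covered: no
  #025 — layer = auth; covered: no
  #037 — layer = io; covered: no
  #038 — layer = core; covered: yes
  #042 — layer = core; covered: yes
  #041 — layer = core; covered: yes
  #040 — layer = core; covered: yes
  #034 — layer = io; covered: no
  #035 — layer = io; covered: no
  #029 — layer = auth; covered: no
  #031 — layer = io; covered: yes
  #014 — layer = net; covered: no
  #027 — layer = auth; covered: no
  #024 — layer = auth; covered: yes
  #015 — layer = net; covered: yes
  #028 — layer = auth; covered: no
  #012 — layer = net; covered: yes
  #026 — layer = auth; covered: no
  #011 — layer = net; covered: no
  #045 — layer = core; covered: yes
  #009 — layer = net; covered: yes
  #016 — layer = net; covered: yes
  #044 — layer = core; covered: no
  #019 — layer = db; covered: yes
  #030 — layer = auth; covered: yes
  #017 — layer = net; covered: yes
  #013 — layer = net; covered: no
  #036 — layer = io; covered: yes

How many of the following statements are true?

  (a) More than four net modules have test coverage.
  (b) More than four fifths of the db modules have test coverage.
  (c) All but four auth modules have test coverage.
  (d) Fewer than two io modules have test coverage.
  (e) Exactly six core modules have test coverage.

(a) net: |A| = 9, |A ∩ B| = 5; needs |A ∩ B| > 4 — true.
(b) db: |A| = 5, |A ∩ B| = 5; needs |A ∩ B| / |A| > 4/5 — true.
(c) auth: |A| = 8, |A ∩ B| = 3; needs |A ∖ B| = 4 — false.
(d) io: |A| = 7, |A ∩ B| = 2; needs |A ∩ B| < 2 — false.
(e) core: |A| = 8, |A ∩ B| = 7; needs |A ∩ B| = 6 — false.

2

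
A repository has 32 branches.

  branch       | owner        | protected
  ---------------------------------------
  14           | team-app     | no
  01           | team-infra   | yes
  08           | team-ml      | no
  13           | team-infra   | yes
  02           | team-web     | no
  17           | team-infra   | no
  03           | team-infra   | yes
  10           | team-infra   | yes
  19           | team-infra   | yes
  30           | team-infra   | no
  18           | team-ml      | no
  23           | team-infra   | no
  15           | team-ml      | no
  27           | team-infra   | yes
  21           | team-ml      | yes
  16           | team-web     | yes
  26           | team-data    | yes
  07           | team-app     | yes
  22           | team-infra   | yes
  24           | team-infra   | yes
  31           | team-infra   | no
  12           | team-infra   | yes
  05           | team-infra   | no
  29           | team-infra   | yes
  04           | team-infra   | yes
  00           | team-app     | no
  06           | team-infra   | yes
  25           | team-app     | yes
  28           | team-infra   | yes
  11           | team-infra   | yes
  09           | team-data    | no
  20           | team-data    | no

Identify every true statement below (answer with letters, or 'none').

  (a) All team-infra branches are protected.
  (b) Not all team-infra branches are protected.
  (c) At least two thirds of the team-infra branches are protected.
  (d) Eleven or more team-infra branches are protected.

(b), (c), (d)

|A| = 19, |A ∩ B| = 14, |A ∖ B| = 5.
(a) A ⊆ B, i.e. every element of A is in B (|A ∖ B| = 0): fails.
(b) A ⊄ B (|A ∖ B| ≥ 1): holds.
(c) |A ∩ B| / |A| ≥ 2/3: holds.
(d) |A ∩ B| ≥ 11: holds.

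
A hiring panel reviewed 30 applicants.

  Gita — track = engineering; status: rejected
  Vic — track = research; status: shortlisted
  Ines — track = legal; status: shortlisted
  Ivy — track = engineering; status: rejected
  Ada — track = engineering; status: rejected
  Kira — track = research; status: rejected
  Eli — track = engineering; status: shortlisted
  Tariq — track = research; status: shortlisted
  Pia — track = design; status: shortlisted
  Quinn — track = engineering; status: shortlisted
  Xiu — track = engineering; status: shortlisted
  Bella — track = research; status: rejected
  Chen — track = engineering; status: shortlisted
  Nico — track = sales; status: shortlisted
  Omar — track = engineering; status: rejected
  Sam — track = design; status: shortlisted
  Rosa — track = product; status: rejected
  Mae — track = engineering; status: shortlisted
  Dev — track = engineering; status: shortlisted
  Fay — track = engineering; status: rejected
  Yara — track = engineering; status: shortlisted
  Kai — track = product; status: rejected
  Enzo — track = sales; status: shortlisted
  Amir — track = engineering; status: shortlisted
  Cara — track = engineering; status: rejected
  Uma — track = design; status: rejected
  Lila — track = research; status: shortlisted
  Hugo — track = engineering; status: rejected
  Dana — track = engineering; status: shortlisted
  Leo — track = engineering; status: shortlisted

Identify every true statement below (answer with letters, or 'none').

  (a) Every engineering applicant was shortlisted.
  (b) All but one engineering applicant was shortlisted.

|A| = 17, |A ∩ B| = 10, |A ∖ B| = 7.
(a) A ⊆ B, i.e. every element of A is in B (|A ∖ B| = 0): fails.
(b) |A ∖ B| = 1: fails.

none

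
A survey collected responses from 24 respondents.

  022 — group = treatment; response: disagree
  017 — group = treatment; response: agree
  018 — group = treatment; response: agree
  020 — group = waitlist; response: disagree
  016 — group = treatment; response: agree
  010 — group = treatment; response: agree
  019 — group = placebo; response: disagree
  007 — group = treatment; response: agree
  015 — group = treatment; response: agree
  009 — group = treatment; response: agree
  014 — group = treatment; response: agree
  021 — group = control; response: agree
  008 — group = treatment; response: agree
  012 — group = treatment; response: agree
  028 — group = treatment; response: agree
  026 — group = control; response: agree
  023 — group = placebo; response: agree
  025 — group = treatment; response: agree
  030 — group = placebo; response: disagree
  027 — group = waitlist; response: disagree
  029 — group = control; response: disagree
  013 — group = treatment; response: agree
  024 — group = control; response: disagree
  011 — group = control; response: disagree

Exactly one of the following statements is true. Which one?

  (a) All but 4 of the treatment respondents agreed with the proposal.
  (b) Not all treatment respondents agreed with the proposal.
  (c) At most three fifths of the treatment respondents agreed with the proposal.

(b)

|A| = 14, |A ∩ B| = 13, |A ∖ B| = 1.
(a) requires |A ∖ B| = 4: false.
(b) requires A ⊄ B (|A ∖ B| ≥ 1): true.
(c) requires |A ∩ B| / |A| ≤ 3/5: false.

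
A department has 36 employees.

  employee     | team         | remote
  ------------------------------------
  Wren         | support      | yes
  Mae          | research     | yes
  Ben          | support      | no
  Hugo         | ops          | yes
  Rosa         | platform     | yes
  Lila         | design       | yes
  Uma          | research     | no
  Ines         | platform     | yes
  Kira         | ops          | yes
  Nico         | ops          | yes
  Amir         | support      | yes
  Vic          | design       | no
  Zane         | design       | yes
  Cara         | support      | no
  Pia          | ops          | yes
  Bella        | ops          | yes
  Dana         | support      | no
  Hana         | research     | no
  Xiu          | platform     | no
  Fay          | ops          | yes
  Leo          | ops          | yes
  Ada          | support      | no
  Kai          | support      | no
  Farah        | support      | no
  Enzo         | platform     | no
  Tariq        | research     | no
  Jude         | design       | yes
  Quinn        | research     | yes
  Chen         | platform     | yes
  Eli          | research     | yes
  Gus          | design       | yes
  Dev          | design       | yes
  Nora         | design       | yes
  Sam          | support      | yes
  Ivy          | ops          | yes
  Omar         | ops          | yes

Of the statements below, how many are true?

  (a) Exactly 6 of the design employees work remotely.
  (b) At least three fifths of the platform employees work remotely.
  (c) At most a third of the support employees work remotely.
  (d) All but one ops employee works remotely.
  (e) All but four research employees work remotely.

3

(a) design: |A| = 7, |A ∩ B| = 6; needs |A ∩ B| = 6 — true.
(b) platform: |A| = 5, |A ∩ B| = 3; needs |A ∩ B| / |A| ≥ 3/5 — true.
(c) support: |A| = 9, |A ∩ B| = 3; needs |A ∩ B| / |A| ≤ 1/3 — true.
(d) ops: |A| = 9, |A ∩ B| = 9; needs |A ∖ B| = 1 — false.
(e) research: |A| = 6, |A ∩ B| = 3; needs |A ∖ B| = 4 — false.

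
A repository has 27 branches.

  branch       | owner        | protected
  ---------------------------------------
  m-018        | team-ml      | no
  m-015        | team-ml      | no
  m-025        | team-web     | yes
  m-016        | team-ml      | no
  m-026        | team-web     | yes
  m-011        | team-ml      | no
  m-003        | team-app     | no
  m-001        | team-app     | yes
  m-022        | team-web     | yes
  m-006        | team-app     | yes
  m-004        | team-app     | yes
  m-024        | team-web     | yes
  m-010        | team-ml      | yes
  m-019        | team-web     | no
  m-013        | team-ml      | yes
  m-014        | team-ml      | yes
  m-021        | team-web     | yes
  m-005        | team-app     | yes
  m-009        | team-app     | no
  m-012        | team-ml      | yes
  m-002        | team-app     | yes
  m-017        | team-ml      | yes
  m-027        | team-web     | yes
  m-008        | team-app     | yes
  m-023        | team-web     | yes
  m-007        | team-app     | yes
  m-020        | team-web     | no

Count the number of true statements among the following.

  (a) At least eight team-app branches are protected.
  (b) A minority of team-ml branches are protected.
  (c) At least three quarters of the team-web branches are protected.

(a) team-app: |A| = 9, |A ∩ B| = 7; needs |A ∩ B| ≥ 8 — false.
(b) team-ml: |A| = 9, |A ∩ B| = 5; needs |A ∩ B| < |A ∖ B| — false.
(c) team-web: |A| = 9, |A ∩ B| = 7; needs |A ∩ B| / |A| ≥ 3/4 — true.

1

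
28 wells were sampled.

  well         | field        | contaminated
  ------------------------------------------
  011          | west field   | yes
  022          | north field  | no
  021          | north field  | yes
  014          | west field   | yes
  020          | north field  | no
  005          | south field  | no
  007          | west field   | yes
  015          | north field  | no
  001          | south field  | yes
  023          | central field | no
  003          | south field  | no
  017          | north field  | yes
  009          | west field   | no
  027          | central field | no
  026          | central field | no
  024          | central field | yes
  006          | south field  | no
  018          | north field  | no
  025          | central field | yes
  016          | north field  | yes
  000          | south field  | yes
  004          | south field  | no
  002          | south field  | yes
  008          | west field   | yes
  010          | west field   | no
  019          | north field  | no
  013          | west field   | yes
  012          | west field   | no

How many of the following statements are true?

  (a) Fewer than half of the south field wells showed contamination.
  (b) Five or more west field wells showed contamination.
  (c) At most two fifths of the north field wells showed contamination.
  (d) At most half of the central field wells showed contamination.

4

(a) south field: |A| = 7, |A ∩ B| = 3; needs |A ∩ B| < |A ∖ B| — true.
(b) west field: |A| = 8, |A ∩ B| = 5; needs |A ∩ B| ≥ 5 — true.
(c) north field: |A| = 8, |A ∩ B| = 3; needs |A ∩ B| / |A| ≤ 2/5 — true.
(d) central field: |A| = 5, |A ∩ B| = 2; needs |A ∩ B| ≤ |A ∖ B| — true.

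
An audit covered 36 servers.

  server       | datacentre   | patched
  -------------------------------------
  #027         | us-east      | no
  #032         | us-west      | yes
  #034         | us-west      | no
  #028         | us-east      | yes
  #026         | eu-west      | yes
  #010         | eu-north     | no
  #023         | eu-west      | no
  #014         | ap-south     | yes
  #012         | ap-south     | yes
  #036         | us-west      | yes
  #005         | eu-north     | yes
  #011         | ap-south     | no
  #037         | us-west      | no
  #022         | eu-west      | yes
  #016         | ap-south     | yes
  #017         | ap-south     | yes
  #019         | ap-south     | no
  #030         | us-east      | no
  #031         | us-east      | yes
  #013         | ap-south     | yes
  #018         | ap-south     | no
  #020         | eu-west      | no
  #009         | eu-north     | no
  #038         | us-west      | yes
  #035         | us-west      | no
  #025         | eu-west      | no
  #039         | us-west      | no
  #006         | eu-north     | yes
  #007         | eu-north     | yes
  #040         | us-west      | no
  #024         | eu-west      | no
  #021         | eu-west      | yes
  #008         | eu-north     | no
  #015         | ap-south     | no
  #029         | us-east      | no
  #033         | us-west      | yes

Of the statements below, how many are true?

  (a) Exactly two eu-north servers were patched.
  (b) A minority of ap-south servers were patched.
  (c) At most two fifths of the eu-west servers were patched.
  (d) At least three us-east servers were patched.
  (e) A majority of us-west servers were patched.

(a) eu-north: |A| = 6, |A ∩ B| = 3; needs |A ∩ B| = 2 — false.
(b) ap-south: |A| = 9, |A ∩ B| = 5; needs |A ∩ B| < |A ∖ B| — false.
(c) eu-west: |A| = 7, |A ∩ B| = 3; needs |A ∩ B| / |A| ≤ 2/5 — false.
(d) us-east: |A| = 5, |A ∩ B| = 2; needs |A ∩ B| ≥ 3 — false.
(e) us-west: |A| = 9, |A ∩ B| = 4; needs |A ∩ B| > |A ∖ B| — false.

0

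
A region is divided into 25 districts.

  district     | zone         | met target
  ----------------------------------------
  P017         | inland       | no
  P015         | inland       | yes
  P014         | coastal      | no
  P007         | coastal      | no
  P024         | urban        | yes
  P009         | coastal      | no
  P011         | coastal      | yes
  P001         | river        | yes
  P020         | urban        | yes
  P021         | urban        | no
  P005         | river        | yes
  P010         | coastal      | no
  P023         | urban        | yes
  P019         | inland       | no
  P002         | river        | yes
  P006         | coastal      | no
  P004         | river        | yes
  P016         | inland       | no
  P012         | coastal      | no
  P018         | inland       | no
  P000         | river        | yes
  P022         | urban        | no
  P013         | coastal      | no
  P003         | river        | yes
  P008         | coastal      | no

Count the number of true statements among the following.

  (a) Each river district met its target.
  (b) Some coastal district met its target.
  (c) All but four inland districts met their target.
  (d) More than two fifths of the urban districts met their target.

(a) river: |A| = 6, |A ∩ B| = 6; needs A ⊆ B, i.e. every element of A is in B (|A ∖ B| = 0) — true.
(b) coastal: |A| = 9, |A ∩ B| = 1; needs A ∩ B ≠ ∅ (|A ∩ B| ≥ 1) — true.
(c) inland: |A| = 5, |A ∩ B| = 1; needs |A ∖ B| = 4 — true.
(d) urban: |A| = 5, |A ∩ B| = 3; needs |A ∩ B| / |A| > 2/5 — true.

4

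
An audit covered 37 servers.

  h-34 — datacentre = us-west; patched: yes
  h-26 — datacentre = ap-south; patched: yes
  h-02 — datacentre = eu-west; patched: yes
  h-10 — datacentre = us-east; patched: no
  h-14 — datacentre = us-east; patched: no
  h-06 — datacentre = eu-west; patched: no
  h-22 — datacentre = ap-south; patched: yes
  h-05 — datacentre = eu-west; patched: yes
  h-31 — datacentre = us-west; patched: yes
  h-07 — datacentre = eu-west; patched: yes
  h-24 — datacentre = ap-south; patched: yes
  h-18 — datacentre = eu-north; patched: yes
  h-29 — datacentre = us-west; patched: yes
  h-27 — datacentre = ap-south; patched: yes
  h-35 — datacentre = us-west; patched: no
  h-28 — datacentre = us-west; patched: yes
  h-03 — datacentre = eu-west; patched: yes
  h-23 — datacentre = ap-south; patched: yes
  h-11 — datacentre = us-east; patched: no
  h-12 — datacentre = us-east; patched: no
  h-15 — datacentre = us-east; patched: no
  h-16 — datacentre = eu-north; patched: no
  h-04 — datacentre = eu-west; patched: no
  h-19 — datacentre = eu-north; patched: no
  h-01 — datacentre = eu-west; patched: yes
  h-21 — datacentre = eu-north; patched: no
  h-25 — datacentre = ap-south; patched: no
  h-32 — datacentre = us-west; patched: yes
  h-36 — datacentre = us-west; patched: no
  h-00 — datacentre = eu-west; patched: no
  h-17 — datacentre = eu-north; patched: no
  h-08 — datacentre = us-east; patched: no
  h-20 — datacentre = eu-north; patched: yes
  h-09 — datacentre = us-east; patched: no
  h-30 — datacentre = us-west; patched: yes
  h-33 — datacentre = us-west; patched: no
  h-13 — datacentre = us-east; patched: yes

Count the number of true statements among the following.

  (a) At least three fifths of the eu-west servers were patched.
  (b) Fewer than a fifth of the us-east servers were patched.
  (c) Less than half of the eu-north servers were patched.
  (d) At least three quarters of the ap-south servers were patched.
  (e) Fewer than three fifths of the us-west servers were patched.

4

(a) eu-west: |A| = 8, |A ∩ B| = 5; needs |A ∩ B| / |A| ≥ 3/5 — true.
(b) us-east: |A| = 8, |A ∩ B| = 1; needs |A ∩ B| / |A| < 1/5 — true.
(c) eu-north: |A| = 6, |A ∩ B| = 2; needs |A ∩ B| < |A ∖ B| — true.
(d) ap-south: |A| = 6, |A ∩ B| = 5; needs |A ∩ B| / |A| ≥ 3/4 — true.
(e) us-west: |A| = 9, |A ∩ B| = 6; needs |A ∩ B| / |A| < 3/5 — false.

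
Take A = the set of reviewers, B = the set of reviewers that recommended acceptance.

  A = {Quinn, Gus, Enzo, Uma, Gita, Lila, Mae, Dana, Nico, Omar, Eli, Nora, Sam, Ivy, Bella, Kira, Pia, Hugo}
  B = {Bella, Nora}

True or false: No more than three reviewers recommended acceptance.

The determiner here denotes the relation: |A ∩ B| ≤ 3.
|A| = 18, |A ∩ B| = 2, |A ∖ B| = 16.
|A ∩ B| = 2, so the statement is true.

True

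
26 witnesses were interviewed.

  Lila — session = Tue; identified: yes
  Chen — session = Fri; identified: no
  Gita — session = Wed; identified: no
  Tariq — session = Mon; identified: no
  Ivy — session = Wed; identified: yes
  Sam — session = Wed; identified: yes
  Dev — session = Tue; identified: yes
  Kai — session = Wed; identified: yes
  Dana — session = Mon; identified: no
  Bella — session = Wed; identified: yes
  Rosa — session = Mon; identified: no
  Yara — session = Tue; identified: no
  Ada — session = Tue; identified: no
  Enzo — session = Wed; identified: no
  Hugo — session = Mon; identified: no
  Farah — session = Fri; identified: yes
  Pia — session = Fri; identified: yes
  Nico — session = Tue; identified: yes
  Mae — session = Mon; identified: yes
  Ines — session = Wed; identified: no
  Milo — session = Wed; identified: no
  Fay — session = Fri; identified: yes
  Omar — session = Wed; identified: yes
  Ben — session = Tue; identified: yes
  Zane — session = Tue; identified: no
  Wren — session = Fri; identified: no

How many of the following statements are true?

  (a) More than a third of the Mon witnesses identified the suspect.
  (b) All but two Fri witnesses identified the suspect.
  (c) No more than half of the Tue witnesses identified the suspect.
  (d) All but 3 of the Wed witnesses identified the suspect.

(a) Mon: |A| = 5, |A ∩ B| = 1; needs |A ∩ B| / |A| > 1/3 — false.
(b) Fri: |A| = 5, |A ∩ B| = 3; needs |A ∖ B| = 2 — true.
(c) Tue: |A| = 7, |A ∩ B| = 4; needs |A ∩ B| ≤ |A ∖ B| — false.
(d) Wed: |A| = 9, |A ∩ B| = 5; needs |A ∖ B| = 3 — false.

1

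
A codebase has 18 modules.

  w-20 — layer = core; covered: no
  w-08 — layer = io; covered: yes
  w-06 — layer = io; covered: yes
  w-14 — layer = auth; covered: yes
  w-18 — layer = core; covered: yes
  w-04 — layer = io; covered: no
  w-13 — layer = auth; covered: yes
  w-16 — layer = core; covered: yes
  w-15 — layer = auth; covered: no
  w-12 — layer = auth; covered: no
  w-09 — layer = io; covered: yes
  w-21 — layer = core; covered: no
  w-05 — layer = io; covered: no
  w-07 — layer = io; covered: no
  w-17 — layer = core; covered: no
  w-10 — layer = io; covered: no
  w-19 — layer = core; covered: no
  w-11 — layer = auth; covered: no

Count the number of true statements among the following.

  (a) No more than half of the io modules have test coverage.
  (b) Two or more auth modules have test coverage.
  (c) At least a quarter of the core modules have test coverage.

(a) io: |A| = 7, |A ∩ B| = 3; needs |A ∩ B| ≤ |A ∖ B| — true.
(b) auth: |A| = 5, |A ∩ B| = 2; needs |A ∩ B| ≥ 2 — true.
(c) core: |A| = 6, |A ∩ B| = 2; needs |A ∩ B| / |A| ≥ 1/4 — true.

3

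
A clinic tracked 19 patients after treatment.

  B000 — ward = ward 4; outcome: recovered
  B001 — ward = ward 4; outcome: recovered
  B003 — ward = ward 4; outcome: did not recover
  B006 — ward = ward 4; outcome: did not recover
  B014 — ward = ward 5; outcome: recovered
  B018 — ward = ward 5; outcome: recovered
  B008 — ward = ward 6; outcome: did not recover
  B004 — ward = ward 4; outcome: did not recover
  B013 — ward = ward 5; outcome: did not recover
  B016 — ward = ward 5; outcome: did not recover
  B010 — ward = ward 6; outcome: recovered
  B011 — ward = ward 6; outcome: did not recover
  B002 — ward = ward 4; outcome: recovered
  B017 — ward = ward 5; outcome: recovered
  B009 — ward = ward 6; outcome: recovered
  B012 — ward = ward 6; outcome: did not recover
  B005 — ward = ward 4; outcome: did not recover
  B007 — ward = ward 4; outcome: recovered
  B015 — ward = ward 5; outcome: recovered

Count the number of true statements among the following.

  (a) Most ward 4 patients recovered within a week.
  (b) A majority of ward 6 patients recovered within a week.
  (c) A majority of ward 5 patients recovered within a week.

1

(a) ward 4: |A| = 8, |A ∩ B| = 4; needs |A ∩ B| > |A ∖ B| — false.
(b) ward 6: |A| = 5, |A ∩ B| = 2; needs |A ∩ B| > |A ∖ B| — false.
(c) ward 5: |A| = 6, |A ∩ B| = 4; needs |A ∩ B| > |A ∖ B| — true.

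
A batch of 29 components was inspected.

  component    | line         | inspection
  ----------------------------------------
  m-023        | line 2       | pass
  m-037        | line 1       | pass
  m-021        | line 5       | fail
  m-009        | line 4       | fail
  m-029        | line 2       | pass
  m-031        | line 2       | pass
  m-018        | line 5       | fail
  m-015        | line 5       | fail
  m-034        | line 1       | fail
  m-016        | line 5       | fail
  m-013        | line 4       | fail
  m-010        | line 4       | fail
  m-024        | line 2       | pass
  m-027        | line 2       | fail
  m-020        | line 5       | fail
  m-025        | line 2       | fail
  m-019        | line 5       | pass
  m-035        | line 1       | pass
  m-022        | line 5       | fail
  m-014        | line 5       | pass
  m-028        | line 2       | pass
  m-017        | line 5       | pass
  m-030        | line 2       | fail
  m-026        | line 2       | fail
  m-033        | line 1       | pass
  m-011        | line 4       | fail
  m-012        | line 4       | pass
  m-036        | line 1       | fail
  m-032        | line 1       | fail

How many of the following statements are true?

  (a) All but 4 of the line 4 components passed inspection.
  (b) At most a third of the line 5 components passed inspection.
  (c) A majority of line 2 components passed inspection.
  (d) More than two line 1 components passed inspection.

(a) line 4: |A| = 5, |A ∩ B| = 1; needs |A ∖ B| = 4 — true.
(b) line 5: |A| = 9, |A ∩ B| = 3; needs |A ∩ B| / |A| ≤ 1/3 — true.
(c) line 2: |A| = 9, |A ∩ B| = 5; needs |A ∩ B| > |A ∖ B| — true.
(d) line 1: |A| = 6, |A ∩ B| = 3; needs |A ∩ B| > 2 — true.

4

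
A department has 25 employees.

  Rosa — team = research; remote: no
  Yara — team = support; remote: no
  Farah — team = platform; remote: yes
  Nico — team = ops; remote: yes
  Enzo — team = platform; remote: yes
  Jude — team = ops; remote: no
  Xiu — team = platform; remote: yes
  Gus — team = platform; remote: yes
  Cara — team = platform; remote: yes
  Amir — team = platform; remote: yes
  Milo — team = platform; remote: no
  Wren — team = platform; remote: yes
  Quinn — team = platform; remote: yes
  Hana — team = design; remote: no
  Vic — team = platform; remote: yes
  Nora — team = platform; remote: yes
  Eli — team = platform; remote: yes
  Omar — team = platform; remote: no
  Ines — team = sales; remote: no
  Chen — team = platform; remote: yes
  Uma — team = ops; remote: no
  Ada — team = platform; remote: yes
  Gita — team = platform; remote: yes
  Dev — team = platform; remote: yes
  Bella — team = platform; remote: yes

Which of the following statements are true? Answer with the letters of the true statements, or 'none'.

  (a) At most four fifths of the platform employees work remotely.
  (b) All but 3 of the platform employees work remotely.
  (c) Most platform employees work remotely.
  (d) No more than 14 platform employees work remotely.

|A| = 18, |A ∩ B| = 16, |A ∖ B| = 2.
(a) |A ∩ B| / |A| ≤ 4/5: fails.
(b) |A ∖ B| = 3: fails.
(c) |A ∩ B| > |A ∖ B|: holds.
(d) |A ∩ B| ≤ 14: fails.

(c)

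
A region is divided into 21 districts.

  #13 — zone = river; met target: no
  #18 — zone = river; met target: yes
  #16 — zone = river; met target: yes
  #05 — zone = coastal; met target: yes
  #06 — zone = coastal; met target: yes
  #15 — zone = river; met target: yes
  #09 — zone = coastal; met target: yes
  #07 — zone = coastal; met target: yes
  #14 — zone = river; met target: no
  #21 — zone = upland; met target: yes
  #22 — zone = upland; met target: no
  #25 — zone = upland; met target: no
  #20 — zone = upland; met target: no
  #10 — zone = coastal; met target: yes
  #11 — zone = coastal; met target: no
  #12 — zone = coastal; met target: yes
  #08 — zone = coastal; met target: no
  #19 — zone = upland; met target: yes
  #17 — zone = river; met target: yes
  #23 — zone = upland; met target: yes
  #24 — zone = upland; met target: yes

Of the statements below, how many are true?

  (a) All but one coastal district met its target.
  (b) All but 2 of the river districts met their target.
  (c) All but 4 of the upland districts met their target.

(a) coastal: |A| = 8, |A ∩ B| = 6; needs |A ∖ B| = 1 — false.
(b) river: |A| = 6, |A ∩ B| = 4; needs |A ∖ B| = 2 — true.
(c) upland: |A| = 7, |A ∩ B| = 4; needs |A ∖ B| = 4 — false.

1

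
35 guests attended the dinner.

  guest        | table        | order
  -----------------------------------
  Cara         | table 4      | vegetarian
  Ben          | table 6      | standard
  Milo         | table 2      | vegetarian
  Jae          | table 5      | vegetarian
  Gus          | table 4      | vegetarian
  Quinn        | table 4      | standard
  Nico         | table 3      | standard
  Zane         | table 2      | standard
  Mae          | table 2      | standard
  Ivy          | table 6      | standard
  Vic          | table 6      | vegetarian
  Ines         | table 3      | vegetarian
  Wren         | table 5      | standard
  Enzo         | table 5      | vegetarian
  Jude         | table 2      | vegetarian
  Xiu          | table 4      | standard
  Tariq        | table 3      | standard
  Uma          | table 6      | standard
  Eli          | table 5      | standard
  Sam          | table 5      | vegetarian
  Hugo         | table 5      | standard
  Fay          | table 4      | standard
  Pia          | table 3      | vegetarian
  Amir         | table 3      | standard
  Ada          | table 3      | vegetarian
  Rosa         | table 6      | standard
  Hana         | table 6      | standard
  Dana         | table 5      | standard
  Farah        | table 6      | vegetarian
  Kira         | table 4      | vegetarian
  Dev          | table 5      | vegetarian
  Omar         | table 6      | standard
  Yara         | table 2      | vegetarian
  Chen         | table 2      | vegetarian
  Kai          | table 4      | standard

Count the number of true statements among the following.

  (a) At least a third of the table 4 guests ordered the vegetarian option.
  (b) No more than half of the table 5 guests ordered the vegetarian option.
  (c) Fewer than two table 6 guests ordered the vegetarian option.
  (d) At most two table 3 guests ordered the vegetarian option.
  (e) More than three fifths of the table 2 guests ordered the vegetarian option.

(a) table 4: |A| = 7, |A ∩ B| = 3; needs |A ∩ B| / |A| ≥ 1/3 — true.
(b) table 5: |A| = 8, |A ∩ B| = 4; needs |A ∩ B| ≤ |A ∖ B| — true.
(c) table 6: |A| = 8, |A ∩ B| = 2; needs |A ∩ B| < 2 — false.
(d) table 3: |A| = 6, |A ∩ B| = 3; needs |A ∩ B| ≤ 2 — false.
(e) table 2: |A| = 6, |A ∩ B| = 4; needs |A ∩ B| / |A| > 3/5 — true.

3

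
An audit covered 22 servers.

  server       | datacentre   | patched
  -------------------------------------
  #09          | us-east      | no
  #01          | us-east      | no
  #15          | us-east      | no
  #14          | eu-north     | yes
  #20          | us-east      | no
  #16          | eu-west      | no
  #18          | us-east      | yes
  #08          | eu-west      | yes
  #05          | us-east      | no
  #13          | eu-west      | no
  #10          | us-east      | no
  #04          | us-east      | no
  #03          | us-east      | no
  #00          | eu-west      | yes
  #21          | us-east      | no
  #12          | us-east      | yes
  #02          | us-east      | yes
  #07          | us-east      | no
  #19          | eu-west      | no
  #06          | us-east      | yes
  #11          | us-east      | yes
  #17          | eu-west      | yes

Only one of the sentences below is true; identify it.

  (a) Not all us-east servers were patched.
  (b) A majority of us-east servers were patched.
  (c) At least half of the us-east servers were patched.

|A| = 15, |A ∩ B| = 5, |A ∖ B| = 10.
(a) requires A ⊄ B (|A ∖ B| ≥ 1): true.
(b) requires |A ∩ B| > |A ∖ B|: false.
(c) requires |A ∩ B| ≥ |A ∖ B|: false.

(a)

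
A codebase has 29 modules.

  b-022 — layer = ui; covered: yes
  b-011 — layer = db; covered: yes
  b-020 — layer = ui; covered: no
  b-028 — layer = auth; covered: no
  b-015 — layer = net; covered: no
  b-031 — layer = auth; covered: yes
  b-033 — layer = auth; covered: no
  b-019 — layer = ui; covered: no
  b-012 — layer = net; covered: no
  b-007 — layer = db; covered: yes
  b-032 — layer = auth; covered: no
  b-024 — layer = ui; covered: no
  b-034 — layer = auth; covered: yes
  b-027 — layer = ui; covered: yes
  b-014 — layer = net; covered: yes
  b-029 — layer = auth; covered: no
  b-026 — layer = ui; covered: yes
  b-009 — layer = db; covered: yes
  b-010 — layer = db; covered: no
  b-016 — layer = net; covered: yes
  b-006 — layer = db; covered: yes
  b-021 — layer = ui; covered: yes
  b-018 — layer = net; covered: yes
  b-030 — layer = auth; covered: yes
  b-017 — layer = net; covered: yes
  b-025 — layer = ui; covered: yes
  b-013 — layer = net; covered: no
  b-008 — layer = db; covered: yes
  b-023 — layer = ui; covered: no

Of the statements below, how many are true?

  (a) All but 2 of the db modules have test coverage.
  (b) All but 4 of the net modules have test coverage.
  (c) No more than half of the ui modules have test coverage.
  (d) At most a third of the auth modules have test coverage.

(a) db: |A| = 6, |A ∩ B| = 5; needs |A ∖ B| = 2 — false.
(b) net: |A| = 7, |A ∩ B| = 4; needs |A ∖ B| = 4 — false.
(c) ui: |A| = 9, |A ∩ B| = 5; needs |A ∩ B| ≤ |A ∖ B| — false.
(d) auth: |A| = 7, |A ∩ B| = 3; needs |A ∩ B| / |A| ≤ 1/3 — false.

0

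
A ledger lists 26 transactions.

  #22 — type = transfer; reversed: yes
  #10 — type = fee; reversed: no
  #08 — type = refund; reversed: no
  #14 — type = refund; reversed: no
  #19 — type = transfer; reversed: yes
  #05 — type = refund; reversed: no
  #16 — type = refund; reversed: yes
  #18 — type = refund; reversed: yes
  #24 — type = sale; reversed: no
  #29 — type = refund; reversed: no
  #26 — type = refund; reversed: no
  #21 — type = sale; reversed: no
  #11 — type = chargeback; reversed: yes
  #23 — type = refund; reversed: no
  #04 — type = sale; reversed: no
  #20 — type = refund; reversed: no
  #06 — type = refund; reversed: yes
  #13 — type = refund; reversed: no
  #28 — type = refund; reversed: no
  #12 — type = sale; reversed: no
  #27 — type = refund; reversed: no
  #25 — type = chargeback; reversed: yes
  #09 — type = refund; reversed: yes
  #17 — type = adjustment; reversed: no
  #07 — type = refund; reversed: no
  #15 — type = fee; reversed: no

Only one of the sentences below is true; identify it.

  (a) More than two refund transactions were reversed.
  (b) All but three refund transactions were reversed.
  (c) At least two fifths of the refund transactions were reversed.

(a)

|A| = 15, |A ∩ B| = 4, |A ∖ B| = 11.
(a) requires |A ∩ B| > 2: true.
(b) requires |A ∖ B| = 3: false.
(c) requires |A ∩ B| / |A| ≥ 2/5: false.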